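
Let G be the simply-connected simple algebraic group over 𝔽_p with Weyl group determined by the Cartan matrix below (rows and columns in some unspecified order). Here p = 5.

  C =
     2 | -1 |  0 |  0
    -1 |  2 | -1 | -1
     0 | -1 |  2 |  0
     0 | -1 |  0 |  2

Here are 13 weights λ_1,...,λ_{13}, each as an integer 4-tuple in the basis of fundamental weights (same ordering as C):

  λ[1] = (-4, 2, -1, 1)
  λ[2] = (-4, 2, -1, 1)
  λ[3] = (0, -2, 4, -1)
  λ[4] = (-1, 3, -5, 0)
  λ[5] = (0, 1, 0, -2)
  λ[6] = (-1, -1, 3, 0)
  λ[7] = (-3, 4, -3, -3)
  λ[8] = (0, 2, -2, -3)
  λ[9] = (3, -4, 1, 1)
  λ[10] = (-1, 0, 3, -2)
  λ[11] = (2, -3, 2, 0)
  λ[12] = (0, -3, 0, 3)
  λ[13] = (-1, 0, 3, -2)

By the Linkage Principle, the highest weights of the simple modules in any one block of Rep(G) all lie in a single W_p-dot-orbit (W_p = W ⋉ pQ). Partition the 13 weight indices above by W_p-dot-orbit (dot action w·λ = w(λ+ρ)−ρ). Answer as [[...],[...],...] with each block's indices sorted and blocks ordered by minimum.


Type D_4, rank 4, |W|=192; reorder rows/cols to standard.

Folding the 13 weights λ_j+ρ into Ā_5 (reps in the given 4-coord order):

  1: (3, 0, 0, 2);  2: (3, 0, 0, 2);  3: (0, 0, 4, 1);  4: (0, 0, 4, 1);  5: (1, 1, 1, 1);  6: (0, 0, 4, 1);  7: (1, 1, 1, 1);  8: (1, 0, 1, 2);  9: (1, 1, 1, 1);  10: (0, 0, 4, 1);  11: (1, 1, 1, 1);  12: (1, 0, 1, 2);  13: (0, 0, 4, 1)

Grouping the 13 weights by Ā_5-representative: 4 linkage classes.

[[1, 2], [3, 4, 6, 10, 13], [5, 7, 9, 11], [8, 12]]


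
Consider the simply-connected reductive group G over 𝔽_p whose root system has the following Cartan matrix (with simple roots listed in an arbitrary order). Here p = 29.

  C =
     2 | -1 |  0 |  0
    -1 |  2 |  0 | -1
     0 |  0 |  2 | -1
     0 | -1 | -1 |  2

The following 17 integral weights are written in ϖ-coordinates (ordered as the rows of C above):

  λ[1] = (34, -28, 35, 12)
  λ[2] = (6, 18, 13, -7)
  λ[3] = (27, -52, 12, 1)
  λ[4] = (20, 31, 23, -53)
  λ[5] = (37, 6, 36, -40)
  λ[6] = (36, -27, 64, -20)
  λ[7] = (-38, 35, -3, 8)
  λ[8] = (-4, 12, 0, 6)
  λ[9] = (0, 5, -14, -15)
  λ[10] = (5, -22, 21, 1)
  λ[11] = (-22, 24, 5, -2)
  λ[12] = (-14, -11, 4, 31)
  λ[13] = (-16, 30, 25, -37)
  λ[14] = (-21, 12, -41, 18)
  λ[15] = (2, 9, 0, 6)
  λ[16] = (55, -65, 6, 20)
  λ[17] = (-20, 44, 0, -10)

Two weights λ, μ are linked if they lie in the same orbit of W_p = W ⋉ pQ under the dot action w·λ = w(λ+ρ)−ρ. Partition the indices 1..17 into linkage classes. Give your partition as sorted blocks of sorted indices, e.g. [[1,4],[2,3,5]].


Dynkin diagram of C (from the 6 off-diagonal −1 entries): A_4.

Each λ_j+ρ reduced to Ā_29; 4-tuples below use C's row order:

  λ_1+ρ ↦ (13, 7, 6, 1)
  λ_2+ρ ↦ (2, 13, 3, 6)
  λ_3+ρ ↦ (13, 7, 6, 1)
  λ_4+ρ ↦ (20, 3, 4, 1)
  λ_5+ρ ↦ (2, 13, 3, 6)
  λ_6+ρ ↦ (3, 10, 1, 7)
  λ_7+ρ ↦ (13, 7, 6, 1)
  λ_8+ρ ↦ (3, 10, 1, 7)
  λ_9+ρ ↦ (13, 7, 6, 1)
  λ_10+ρ ↦ (2, 13, 3, 6)
  λ_11+ρ ↦ (20, 3, 4, 1)
  λ_12+ρ ↦ (2, 13, 3, 6)
  λ_13+ρ ↦ (2, 13, 3, 6)
  λ_14+ρ ↦ (3, 10, 1, 7)
  λ_15+ρ ↦ (3, 10, 1, 7)
  λ_16+ρ ↦ (13, 7, 6, 1)
  λ_17+ρ ↦ (3, 10, 1, 7)

4 distinct reps among the 17 weights ⇒ 4 W_29-linkage classes:

[[1, 3, 7, 9, 16], [2, 5, 10, 12, 13], [4, 11], [6, 8, 14, 15, 17]]


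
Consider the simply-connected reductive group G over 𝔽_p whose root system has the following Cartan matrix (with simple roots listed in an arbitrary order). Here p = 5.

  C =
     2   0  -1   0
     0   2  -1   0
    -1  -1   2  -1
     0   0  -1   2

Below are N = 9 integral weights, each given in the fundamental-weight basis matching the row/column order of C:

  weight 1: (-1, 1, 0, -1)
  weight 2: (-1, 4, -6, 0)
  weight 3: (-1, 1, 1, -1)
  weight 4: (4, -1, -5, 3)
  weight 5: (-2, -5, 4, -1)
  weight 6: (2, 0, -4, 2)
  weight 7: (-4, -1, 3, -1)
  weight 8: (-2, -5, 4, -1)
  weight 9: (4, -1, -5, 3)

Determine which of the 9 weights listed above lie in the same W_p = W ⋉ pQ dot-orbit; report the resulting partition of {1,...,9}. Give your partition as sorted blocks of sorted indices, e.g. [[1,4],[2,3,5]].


C ↔ D_4 under row/col permutation; |W(D_4)| = 192.

λ_j+ρ reflected into Ā_5 (⟨·,θ^∨⟩≤5); 4-tuples as given:

  1: (0, 2, 1, 0) · 2: (1, 4, 0, 0) · 3: (0, 2, 1, 0) · 4: (1, 4, 0, 0) · 5: (1, 4, 0, 0) · 6: (0, 2, 1, 0) · 7: (3, 0, 1, 0) · 8: (1, 4, 0, 0) · 9: (1, 4, 0, 0)

The 9 indices split into 3 linkage classes (same alcove rep ⇔ same W_5-dot-orbit):

[[1, 3, 6], [2, 4, 5, 8, 9], [7]]


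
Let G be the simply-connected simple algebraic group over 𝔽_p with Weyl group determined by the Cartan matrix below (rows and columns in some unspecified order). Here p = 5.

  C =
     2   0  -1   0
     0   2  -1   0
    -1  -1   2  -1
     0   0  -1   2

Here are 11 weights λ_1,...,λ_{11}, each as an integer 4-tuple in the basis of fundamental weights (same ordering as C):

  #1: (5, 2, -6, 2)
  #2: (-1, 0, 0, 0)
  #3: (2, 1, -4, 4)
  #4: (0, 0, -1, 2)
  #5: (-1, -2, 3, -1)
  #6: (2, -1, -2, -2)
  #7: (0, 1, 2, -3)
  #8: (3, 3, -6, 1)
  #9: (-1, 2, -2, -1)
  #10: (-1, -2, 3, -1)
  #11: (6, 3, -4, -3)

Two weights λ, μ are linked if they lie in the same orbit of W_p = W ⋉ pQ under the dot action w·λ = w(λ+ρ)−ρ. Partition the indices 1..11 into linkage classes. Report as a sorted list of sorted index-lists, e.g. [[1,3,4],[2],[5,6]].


Type D_4, rank 4, |W|=192; reorder rows/cols to standard.

W_5-reps of the 11 weights in Ā_5 (same 4-coord order as C):

  λ_1 → (0, 1, 1, 1)
  λ_2 → (0, 1, 1, 1)
  λ_3 → (0, 1, 0, 2)
  λ_4 → (1, 1, 0, 3)
  λ_5 → (0, 1, 1, 0)
  λ_6 → (0, 1, 1, 0)
  λ_7 → (0, 1, 1, 1)
  λ_8 → (1, 1, 0, 3)
  λ_9 → (0, 1, 1, 0)
  λ_10 → (0, 1, 1, 0)
  λ_11 → (0, 1, 1, 1)

Partition of {1..11} into 4 W_5-dot-orbits:

[[1, 2, 7, 11], [3], [4, 8], [5, 6, 9, 10]]


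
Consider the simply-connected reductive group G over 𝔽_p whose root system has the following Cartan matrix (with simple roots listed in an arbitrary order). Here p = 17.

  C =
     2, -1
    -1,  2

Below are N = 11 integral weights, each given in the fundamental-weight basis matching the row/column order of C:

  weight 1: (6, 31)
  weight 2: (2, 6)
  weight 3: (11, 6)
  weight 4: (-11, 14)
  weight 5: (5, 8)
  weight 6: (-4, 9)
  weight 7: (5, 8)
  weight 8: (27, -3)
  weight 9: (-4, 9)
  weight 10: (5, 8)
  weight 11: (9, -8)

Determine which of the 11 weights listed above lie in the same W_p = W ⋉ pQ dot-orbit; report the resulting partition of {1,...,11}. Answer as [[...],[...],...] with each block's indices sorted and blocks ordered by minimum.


Type A_2, rank 2, |W|=6; reorder rows/cols to standard.

Each λ_j+ρ reduced to Ā_17; 2-tuples below use C's row order:

    1: (10, 5)
    2: (3, 7)
    3: (10, 5)
    4: (10, 5)
    5: (6, 9)
    6: (3, 7)
    7: (6, 9)
    8: (6, 9)
    9: (3, 7)
    10: (6, 9)
    11: (3, 7)

Partition of {1..11} into 3 W_17-dot-orbits:

[[1, 3, 4], [2, 6, 9, 11], [5, 7, 8, 10]]


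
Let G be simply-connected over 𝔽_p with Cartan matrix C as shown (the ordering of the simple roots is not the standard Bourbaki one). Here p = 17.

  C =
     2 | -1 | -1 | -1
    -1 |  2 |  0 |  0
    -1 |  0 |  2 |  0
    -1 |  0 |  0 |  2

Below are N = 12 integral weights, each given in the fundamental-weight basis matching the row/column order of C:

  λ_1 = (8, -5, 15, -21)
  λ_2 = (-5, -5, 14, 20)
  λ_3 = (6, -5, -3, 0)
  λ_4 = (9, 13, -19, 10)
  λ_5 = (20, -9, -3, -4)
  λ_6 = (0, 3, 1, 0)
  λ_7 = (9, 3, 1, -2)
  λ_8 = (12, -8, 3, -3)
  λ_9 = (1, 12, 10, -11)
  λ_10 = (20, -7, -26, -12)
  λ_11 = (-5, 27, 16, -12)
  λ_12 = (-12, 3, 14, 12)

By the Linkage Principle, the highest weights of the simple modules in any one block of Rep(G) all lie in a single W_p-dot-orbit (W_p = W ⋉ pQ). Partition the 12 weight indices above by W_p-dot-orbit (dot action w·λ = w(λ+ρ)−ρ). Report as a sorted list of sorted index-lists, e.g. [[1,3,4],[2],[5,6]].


Root system D_4: the 4×4 matrix C matches after relabeling.

λ_j+ρ reflected into Ā_17 (⟨·,θ^∨⟩≤17); 4-tuples as given:

  [1] (1, 7, 3, 1)
  [2] (0, 7, 4, 2)
  [3] (1, 4, 2, 1)
  [4] (0, 3, 1, 6)
  [5] (1, 4, 2, 1)
  [6] (1, 4, 2, 1)
  [7] (1, 4, 2, 1)
  [8] (0, 7, 4, 2)
  [9] (1, 4, 2, 1)
  [10] (0, 7, 4, 2)
  [11] (0, 7, 4, 2)
  [12] (0, 7, 4, 2)

Grouping the 12 weights by Ā_17-representative: 4 linkage classes.

[[1], [2, 8, 10, 11, 12], [3, 5, 6, 7, 9], [4]]


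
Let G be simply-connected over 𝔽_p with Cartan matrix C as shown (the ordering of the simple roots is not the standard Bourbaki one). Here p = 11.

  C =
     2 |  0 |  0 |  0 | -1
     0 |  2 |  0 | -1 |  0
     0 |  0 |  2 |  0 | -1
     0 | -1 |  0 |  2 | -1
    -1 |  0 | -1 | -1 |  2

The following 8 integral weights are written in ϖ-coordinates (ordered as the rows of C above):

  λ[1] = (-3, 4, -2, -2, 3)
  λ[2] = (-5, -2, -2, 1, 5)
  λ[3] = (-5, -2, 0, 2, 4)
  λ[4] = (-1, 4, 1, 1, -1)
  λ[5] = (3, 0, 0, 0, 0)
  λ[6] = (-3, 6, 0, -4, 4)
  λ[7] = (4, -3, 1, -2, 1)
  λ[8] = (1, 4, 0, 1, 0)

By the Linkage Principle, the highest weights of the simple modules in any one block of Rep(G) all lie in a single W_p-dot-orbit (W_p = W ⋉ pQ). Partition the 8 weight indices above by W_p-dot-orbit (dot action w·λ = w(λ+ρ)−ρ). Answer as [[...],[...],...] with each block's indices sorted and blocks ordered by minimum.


Cartan matrix: type D_5 (|W|=1920); un-permuting the 5 rows.

Alcove-folded reps (p=11, 8 weights, presented ϖ-order):

  [1] (2, 4, 1, 1, 0)
  [2] (4, 1, 1, 1, 1)
  [3] (4, 1, 1, 1, 1)
  [4] (0, 5, 2, 2, 0)
  [5] (4, 1, 1, 1, 1)
  [6] (2, 4, 1, 1, 0)
  [7] (4, 1, 1, 1, 1)
  [8] (2, 4, 1, 1, 0)

Partition of {1..8} into 3 W_11-dot-orbits:

[[1, 6, 8], [2, 3, 5, 7], [4]]


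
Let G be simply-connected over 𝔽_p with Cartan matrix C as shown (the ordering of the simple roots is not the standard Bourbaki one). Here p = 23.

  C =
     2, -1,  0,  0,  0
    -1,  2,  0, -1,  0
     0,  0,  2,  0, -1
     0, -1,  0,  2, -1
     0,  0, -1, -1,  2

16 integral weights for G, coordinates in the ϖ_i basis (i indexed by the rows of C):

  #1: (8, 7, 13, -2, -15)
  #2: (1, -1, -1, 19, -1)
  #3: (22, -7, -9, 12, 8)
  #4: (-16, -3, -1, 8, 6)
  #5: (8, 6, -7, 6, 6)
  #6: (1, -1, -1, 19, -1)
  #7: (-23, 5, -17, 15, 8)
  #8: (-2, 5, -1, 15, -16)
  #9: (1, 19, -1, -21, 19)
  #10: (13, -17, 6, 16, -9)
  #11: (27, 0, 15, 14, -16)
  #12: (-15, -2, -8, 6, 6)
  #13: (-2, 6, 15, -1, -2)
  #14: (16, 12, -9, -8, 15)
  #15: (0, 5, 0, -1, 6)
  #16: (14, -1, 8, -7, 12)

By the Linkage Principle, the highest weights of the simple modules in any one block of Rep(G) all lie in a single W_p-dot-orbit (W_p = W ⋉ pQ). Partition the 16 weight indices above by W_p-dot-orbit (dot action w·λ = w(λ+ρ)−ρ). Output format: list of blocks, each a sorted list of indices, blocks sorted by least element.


Root system A_5: the 5×5 matrix C matches after relabeling.

λ_j+ρ reflected into Ā_23 (⟨·,θ^∨⟩≤23); 5-tuples as given:

    1: (2, 7, 1, 7, 0)
    2: (2, 0, 0, 20, 0)
    3: (1, 6, 1, 0, 7)
    4: (2, 7, 1, 7, 0)
    5: (2, 7, 1, 7, 0)
    6: (2, 0, 0, 20, 0)
    7: (2, 7, 1, 7, 0)
    8: (1, 5, 15, 1, 0)
    9: (2, 0, 0, 20, 0)
    10: (2, 7, 1, 7, 0)
    11: (1, 5, 15, 1, 0)
    12: (1, 6, 1, 0, 7)
    13: (1, 5, 15, 1, 0)
    14: (1, 6, 1, 0, 7)
    15: (1, 6, 1, 0, 7)
    16: (1, 6, 1, 0, 7)

The 16 indices split into 4 linkage classes (same alcove rep ⇔ same W_23-dot-orbit):

[[1, 4, 5, 7, 10], [2, 6, 9], [3, 12, 14, 15, 16], [8, 11, 13]]


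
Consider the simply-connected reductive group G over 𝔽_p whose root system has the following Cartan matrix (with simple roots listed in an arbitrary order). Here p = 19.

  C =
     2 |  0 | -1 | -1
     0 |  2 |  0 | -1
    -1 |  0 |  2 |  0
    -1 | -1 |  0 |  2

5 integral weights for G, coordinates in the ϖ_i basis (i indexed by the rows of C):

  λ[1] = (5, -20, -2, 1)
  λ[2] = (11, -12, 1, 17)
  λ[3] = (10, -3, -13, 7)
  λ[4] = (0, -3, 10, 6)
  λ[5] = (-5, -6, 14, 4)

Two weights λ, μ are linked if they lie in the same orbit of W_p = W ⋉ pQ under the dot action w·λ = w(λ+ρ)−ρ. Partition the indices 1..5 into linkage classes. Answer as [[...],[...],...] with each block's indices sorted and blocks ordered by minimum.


Type A_4, rank 4, |W|=120; reorder rows/cols to standard.

Ā_19 reps of the 5 weights (A_4, coords as presented):

  [1] (1, 2, 11, 5) · [2] (1, 2, 11, 5) · [3] (1, 2, 11, 5) · [4] (1, 2, 11, 5) · [5] (0, 1, 11, 4)

2 distinct reps among the 5 weights ⇒ 2 W_19-linkage classes:

[[1, 2, 3, 4], [5]]


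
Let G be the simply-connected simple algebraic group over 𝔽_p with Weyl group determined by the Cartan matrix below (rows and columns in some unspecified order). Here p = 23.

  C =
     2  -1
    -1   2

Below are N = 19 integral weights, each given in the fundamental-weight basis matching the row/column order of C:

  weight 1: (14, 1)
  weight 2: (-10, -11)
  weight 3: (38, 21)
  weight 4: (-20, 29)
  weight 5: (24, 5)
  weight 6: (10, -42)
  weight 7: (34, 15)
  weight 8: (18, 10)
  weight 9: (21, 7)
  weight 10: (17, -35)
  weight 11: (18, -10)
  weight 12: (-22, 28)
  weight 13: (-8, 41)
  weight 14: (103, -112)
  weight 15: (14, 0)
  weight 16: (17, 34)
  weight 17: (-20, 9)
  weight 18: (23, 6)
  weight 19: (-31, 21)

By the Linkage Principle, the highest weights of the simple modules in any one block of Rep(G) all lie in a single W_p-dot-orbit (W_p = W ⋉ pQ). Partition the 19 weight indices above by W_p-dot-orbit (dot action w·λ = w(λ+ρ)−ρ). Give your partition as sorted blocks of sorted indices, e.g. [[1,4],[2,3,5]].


Cartan matrix: type A_2 (|W|=6); un-permuting the 2 rows.

W_23-reps of the 19 weights in Ā_23 (same 2-coord order as C):

  [1] (15, 2);  [2] (10, 9);  [3] (15, 1);  [4] (12, 4);  [5] (15, 2);  [6] (5, 7);  [7] (5, 7);  [8] (12, 4);  [9] (15, 1);  [10] (5, 7);  [11] (10, 9);  [12] (15, 2);  [13] (12, 4);  [14] (12, 4);  [15] (15, 1);  [16] (5, 7);  [17] (10, 9);  [18] (15, 1);  [19] (15, 1)

Grouping the 19 weights by Ā_23-representative: 5 linkage classes.

[[1, 5, 12], [2, 11, 17], [3, 9, 15, 18, 19], [4, 8, 13, 14], [6, 7, 10, 16]]


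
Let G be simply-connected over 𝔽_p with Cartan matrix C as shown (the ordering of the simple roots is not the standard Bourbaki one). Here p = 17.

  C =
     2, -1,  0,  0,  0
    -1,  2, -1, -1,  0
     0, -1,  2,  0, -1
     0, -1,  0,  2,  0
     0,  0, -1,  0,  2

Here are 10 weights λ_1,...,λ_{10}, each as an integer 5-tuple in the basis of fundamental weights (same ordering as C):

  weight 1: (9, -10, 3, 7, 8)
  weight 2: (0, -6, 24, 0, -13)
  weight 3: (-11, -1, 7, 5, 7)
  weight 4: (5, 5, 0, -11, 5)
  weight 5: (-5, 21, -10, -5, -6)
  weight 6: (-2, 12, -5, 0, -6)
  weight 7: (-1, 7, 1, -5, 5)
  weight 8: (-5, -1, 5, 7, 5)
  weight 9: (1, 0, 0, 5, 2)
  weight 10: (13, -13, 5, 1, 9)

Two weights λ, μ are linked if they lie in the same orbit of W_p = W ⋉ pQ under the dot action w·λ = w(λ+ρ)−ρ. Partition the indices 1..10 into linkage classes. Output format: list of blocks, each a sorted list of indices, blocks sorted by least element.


Root system D_5: the 5×5 matrix C matches after relabeling.

Alcove-folded reps (p=17, 10 weights, presented ϖ-order):

  [1] (1, 3, 0, 1, 4);  [2] (1, 3, 0, 1, 4);  [3] (0, 1, 3, 4, 3);  [4] (2, 1, 1, 6, 3);  [5] (1, 3, 0, 1, 4);  [6] (1, 3, 0, 1, 4);  [7] (0, 1, 3, 4, 3);  [8] (0, 1, 3, 4, 3);  [9] (2, 1, 1, 6, 3);  [10] (2, 1, 1, 6, 3)

Partition of {1..10} into 3 W_17-dot-orbits:

[[1, 2, 5, 6], [3, 7, 8], [4, 9, 10]]


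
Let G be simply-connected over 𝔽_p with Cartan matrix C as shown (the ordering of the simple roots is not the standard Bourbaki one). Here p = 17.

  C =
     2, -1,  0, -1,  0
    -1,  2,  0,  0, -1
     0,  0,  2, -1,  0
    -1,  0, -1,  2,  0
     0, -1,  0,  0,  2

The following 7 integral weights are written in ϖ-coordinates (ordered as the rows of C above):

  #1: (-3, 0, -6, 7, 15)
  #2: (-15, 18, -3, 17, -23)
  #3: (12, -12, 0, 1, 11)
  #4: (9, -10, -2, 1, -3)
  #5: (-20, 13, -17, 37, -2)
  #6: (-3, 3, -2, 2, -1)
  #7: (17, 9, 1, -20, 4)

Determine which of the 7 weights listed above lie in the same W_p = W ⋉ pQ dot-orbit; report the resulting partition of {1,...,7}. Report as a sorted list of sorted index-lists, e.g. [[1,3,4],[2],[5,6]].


Dynkin diagram of C (from the 8 off-diagonal −1 entries): A_5.

W_17-reps of the 7 weights in Ā_17 (same 5-coord order as C):

  λ_1+ρ ↦ (1, 1, 1, 0, 9)
  λ_2+ρ ↦ (2, 11, 1, 2, 1)
  λ_3+ρ ↦ (2, 11, 1, 2, 1)
  λ_4+ρ ↦ (1, 1, 1, 0, 9)
  λ_5+ρ ↦ (2, 11, 1, 2, 1)
  λ_6+ρ ↦ (2, 2, 1, 0, 0)
  λ_7+ρ ↦ (1, 1, 1, 0, 9)

Linkage partition of the 7 weights (3 classes, p=17):

[[1, 4, 7], [2, 3, 5], [6]]


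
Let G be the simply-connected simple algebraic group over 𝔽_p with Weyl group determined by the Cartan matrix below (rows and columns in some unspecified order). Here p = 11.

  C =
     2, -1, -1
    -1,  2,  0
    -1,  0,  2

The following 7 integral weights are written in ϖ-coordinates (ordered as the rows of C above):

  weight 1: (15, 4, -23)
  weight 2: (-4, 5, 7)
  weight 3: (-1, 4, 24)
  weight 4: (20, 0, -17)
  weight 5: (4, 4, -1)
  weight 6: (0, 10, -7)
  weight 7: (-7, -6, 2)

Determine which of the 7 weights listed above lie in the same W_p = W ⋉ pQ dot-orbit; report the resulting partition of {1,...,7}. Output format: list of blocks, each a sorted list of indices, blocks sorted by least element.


A_3 Cartan matrix, 3 simple roots permuted; ρ=(1,1,1).

Folding the 7 weights λ_j+ρ into Ā_11 (reps in the given 3-coord order):

    λ_1 → (5, 5, 0)
    λ_2 → (3, 3, 5)
    λ_3 → (3, 3, 5)
    λ_4 → (5, 5, 0)
    λ_5 → (5, 5, 0)
    λ_6 → (5, 5, 0)
    λ_7 → (3, 3, 5)

These 7 weights hit 2 W_11-dot-orbits; sizes (4, 3):

[[1, 4, 5, 6], [2, 3, 7]]


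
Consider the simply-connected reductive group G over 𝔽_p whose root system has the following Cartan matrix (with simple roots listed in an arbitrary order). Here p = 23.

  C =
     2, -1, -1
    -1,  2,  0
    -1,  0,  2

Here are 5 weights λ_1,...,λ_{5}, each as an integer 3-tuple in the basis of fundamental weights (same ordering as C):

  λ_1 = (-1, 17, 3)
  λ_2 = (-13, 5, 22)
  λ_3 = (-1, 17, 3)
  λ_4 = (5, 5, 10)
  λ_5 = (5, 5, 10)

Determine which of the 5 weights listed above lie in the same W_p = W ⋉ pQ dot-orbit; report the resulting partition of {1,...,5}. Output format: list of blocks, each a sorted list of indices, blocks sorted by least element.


Root system A_3: the 3×3 matrix C matches after relabeling.

Ā_23 reps of the 5 weights (A_3, coords as presented):

  λ_1+ρ ↦ (0, 18, 4)
  λ_2+ρ ↦ (6, 6, 11)
  λ_3+ρ ↦ (0, 18, 4)
  λ_4+ρ ↦ (6, 6, 11)
  λ_5+ρ ↦ (6, 6, 11)

Linkage partition of the 5 weights (2 classes, p=23):

[[1, 3], [2, 4, 5]]


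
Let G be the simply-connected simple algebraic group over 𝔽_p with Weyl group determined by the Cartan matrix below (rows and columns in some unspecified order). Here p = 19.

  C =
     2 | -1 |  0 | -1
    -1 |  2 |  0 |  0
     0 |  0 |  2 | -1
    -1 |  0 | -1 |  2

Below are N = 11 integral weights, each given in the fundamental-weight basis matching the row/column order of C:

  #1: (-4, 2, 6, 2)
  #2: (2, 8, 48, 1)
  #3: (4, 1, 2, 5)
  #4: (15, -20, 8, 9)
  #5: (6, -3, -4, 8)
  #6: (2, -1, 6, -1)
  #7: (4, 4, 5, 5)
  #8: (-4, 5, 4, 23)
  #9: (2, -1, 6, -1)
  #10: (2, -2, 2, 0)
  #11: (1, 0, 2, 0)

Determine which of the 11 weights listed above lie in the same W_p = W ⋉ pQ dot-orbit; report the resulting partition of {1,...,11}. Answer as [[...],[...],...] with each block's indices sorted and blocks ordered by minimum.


A_4 Cartan matrix, 4 simple roots permuted; ρ=(1,1,1,1).

Alcove-folded reps (p=19, 11 weights, presented ϖ-order):

    1: (3, 0, 7, 0)
    2: (5, 2, 3, 6)
    3: (5, 2, 3, 6)
    4: (3, 0, 7, 0)
    5: (5, 2, 3, 6)
    6: (3, 0, 7, 0)
    7: (5, 2, 3, 6)
    8: (5, 2, 3, 6)
    9: (3, 0, 7, 0)
    10: (2, 1, 3, 1)
    11: (2, 1, 3, 1)

Grouping the 11 weights by Ā_19-representative: 3 linkage classes.

[[1, 4, 6, 9], [2, 3, 5, 7, 8], [10, 11]]


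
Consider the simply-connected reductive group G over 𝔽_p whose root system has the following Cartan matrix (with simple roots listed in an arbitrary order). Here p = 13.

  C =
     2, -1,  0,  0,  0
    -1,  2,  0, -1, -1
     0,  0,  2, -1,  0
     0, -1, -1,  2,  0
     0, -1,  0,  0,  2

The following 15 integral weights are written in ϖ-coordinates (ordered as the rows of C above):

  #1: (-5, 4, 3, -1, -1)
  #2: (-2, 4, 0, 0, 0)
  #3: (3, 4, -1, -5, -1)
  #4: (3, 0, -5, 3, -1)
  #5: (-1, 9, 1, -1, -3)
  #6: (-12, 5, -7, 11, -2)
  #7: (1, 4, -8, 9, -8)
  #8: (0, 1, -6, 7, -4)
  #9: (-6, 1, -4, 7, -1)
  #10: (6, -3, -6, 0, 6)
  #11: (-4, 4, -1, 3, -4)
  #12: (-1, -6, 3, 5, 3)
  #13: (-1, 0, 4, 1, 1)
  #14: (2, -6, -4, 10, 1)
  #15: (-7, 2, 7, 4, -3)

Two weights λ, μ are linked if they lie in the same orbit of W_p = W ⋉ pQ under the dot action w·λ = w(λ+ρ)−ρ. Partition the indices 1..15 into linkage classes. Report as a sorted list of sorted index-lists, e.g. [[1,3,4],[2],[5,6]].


Cartan matrix: type D_5 (|W|=1920); un-permuting the 5 rows.

λ_j+ρ reflected into Ā_13 (⟨·,θ^∨⟩≤13); 5-tuples as given:

  λ_1 → (4, 1, 4, 0, 0);  λ_2 → (1, 4, 1, 1, 1);  λ_3 → (4, 1, 4, 0, 0);  λ_4 → (4, 1, 4, 0, 0);  λ_5 → (0, 1, 5, 2, 2);  λ_6 → (1, 4, 1, 1, 1);  λ_7 → (2, 0, 3, 2, 3);  λ_8 → (0, 1, 5, 2, 2);  λ_9 → (2, 0, 3, 2, 3);  λ_10 → (1, 4, 1, 1, 1);  λ_11 → (2, 1, 0, 3, 2);  λ_12 → (4, 1, 4, 0, 0);  λ_13 → (0, 1, 5, 2, 2);  λ_14 → (2, 0, 3, 2, 3);  λ_15 → (0, 1, 5, 2, 2)

Linkage partition of the 15 weights (5 classes, p=13):

[[1, 3, 4, 12], [2, 6, 10], [5, 8, 13, 15], [7, 9, 14], [11]]


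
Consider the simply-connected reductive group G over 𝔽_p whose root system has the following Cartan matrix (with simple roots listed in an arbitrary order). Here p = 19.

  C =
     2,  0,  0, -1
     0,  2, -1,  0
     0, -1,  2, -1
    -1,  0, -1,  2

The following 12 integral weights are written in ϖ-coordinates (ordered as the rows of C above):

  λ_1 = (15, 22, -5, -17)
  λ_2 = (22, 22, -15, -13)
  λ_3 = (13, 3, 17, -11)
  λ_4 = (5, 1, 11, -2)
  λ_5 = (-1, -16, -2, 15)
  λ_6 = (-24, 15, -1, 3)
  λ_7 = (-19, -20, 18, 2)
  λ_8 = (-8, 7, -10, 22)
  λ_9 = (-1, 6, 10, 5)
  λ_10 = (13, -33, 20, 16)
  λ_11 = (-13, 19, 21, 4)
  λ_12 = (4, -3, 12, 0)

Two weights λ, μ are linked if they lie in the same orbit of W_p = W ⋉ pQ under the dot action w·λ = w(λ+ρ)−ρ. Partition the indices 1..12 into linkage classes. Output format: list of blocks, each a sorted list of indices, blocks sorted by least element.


A_4 Cartan matrix, 4 simple roots permuted; ρ=(1,1,1,1).

Each λ_j+ρ reduced to Ā_19; 4-tuples below use C's row order:

  λ_1 → (0, 1, 15, 0) · λ_2 → (3, 3, 5, 7) · λ_3 → (3, 3, 5, 7) · λ_4 → (5, 2, 11, 1) · λ_5 → (0, 1, 15, 0) · λ_6 → (0, 1, 15, 0) · λ_7 → (0, 1, 15, 0) · λ_8 → (3, 3, 5, 7) · λ_9 → (5, 2, 11, 1) · λ_10 → (5, 2, 11, 1) · λ_11 → (3, 3, 5, 7) · λ_12 → (5, 2, 11, 1)

The 12 indices split into 3 linkage classes (same alcove rep ⇔ same W_19-dot-orbit):

[[1, 5, 6, 7], [2, 3, 8, 11], [4, 9, 10, 12]]


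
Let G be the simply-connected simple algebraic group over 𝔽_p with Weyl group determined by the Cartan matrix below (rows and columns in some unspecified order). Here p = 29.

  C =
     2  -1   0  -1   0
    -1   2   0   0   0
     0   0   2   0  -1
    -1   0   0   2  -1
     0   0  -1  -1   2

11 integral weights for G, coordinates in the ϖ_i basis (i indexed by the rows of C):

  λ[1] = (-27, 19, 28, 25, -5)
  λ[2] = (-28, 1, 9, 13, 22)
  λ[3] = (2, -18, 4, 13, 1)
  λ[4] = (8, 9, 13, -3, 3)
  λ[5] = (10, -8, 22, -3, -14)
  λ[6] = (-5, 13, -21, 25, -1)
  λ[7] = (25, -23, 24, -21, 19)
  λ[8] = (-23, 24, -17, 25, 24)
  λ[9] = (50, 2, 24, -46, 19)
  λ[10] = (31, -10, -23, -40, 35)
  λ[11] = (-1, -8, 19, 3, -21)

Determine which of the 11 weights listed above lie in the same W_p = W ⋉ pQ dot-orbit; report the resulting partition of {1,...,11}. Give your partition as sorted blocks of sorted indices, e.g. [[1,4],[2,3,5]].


Dynkin diagram of C (from the 8 off-diagonal −1 entries): A_5.

λ_j+ρ reflected into Ā_29 (⟨·,θ^∨⟩≤29); 5-tuples as given:

  [1] (0, 16, 3, 4, 0);  [2] (7, 4, 8, 2, 2);  [3] (14, 3, 5, 0, 2);  [4] (7, 4, 8, 2, 2);  [5] (7, 4, 8, 2, 2);  [6] (4, 3, 7, 2, 13);  [7] (0, 16, 3, 4, 0);  [8] (0, 16, 3, 4, 0);  [9] (0, 16, 3, 4, 0);  [10] (4, 3, 7, 2, 13);  [11] (0, 16, 3, 4, 0)

The 11 indices split into 4 linkage classes (same alcove rep ⇔ same W_29-dot-orbit):

[[1, 7, 8, 9, 11], [2, 4, 5], [3], [6, 10]]


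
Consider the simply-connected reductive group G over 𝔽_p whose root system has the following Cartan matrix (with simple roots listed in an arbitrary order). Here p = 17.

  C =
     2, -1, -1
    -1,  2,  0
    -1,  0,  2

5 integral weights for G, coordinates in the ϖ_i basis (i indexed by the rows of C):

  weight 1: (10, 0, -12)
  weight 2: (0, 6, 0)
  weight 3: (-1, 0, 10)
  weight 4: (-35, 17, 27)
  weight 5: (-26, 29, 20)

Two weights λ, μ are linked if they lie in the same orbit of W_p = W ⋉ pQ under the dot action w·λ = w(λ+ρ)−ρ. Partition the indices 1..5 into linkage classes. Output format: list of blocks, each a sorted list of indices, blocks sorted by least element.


Dynkin diagram of C (from the 4 off-diagonal −1 entries): A_3.

Alcove-folded reps (p=17, 5 weights, presented ϖ-order):

  1: (0, 1, 11);  2: (1, 7, 1);  3: (0, 1, 11);  4: (0, 1, 11);  5: (4, 4, 5)

3 distinct reps among the 5 weights ⇒ 3 W_17-linkage classes:

[[1, 3, 4], [2], [5]]


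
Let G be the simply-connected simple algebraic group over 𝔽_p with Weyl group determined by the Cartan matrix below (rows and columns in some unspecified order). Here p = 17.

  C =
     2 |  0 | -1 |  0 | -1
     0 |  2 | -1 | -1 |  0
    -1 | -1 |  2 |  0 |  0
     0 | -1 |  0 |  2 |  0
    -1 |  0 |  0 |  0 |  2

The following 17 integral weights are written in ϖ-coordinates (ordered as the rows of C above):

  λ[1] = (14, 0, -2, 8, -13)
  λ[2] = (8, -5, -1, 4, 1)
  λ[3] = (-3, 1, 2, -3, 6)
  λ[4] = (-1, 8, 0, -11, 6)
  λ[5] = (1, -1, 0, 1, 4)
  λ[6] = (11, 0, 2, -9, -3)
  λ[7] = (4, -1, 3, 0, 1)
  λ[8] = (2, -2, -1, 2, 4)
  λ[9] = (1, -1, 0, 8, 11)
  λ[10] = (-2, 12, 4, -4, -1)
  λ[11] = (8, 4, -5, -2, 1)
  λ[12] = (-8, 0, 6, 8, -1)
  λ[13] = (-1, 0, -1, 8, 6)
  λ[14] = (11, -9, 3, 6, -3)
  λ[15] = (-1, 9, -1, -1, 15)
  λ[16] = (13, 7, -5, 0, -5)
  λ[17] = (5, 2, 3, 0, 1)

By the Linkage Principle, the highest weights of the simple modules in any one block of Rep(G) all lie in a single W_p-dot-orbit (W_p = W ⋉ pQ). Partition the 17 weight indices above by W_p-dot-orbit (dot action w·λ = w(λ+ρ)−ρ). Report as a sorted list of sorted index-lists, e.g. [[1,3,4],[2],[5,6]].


A_5 Cartan matrix, 5 simple roots permuted; ρ=(1,1,1,1,1).

λ_j+ρ reflected into Ā_17 (⟨·,θ^∨⟩≤17); 5-tuples as given:

  [1] (2, 0, 1, 2, 5);  [2] (5, 0, 4, 1, 2);  [3] (2, 0, 1, 2, 5);  [4] (0, 1, 0, 9, 7);  [5] (2, 0, 1, 2, 5);  [6] (6, 3, 4, 1, 2);  [7] (5, 0, 4, 1, 2);  [8] (2, 0, 1, 2, 5);  [9] (2, 0, 1, 2, 5);  [10] (0, 10, 4, 2, 0);  [11] (5, 0, 4, 1, 2);  [12] (0, 1, 0, 9, 7);  [13] (0, 1, 0, 9, 7);  [14] (6, 3, 4, 1, 2);  [15] (0, 1, 0, 9, 7);  [16] (6, 3, 4, 1, 2);  [17] (6, 3, 4, 1, 2)

Partition of {1..17} into 5 W_17-dot-orbits:

[[1, 3, 5, 8, 9], [2, 7, 11], [4, 12, 13, 15], [6, 14, 16, 17], [10]]


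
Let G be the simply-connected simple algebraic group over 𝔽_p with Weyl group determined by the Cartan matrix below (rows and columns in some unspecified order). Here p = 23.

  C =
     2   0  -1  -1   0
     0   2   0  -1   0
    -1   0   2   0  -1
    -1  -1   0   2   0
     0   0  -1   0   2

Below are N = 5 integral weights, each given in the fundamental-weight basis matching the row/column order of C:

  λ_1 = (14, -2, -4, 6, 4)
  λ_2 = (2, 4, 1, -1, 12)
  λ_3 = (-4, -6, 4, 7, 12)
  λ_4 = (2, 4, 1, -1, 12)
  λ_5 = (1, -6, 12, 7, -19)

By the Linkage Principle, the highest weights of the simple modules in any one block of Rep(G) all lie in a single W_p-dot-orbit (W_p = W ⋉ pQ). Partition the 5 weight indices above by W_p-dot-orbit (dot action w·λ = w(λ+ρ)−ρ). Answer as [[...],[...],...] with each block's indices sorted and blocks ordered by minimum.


C ↔ A_5 under row/col permutation; |W(A_5)| = 720.

Ā_23 reps of the 5 weights (A_5, coords as presented):

    λ_1+ρ ↦ (12, 0, 3, 6, 1)
    λ_2+ρ ↦ (3, 5, 2, 0, 13)
    λ_3+ρ ↦ (3, 5, 2, 0, 13)
    λ_4+ρ ↦ (3, 5, 2, 0, 13)
    λ_5+ρ ↦ (3, 5, 2, 0, 13)

The 5 indices split into 2 linkage classes (same alcove rep ⇔ same W_23-dot-orbit):

[[1], [2, 3, 4, 5]]


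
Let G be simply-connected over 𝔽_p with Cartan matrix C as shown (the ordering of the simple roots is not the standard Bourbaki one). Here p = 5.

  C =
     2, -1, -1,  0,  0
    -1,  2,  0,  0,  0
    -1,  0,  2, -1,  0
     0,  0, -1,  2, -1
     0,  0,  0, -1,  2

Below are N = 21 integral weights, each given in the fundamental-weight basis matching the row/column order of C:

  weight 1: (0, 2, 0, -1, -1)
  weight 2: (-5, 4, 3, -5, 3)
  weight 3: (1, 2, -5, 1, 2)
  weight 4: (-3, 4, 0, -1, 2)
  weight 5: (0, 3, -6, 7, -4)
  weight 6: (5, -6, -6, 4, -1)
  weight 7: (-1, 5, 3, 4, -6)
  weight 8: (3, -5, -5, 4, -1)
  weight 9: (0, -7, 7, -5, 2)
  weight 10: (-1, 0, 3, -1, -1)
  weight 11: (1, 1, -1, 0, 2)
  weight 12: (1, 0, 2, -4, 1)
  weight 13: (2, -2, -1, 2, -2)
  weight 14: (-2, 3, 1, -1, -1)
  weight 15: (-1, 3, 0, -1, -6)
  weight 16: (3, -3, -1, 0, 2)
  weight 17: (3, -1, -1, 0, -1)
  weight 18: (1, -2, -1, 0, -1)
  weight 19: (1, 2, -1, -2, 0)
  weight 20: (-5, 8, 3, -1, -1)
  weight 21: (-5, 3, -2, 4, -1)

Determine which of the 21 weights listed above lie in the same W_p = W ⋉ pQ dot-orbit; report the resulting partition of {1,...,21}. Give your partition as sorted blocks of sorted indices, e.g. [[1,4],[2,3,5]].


Type A_5, rank 5, |W|=720; reorder rows/cols to standard.

W_5-reps of the 21 weights in Ā_5 (same 5-coord order as C):

  λ_1+ρ ↦ (1, 3, 1, 0, 0) · λ_2+ρ ↦ (0, 1, 4, 0, 0) · λ_3+ρ ↦ (2, 0, 0, 2, 0) · λ_4+ρ ↦ (1, 1, 0, 1, 0) · λ_5+ρ ↦ (1, 3, 1, 0, 0) · λ_6+ρ ↦ (4, 0, 0, 1, 0) · λ_7+ρ ↦ (0, 1, 4, 0, 0) · λ_8+ρ ↦ (4, 0, 0, 1, 0) · λ_9+ρ ↦ (1, 1, 0, 1, 0) · λ_10+ρ ↦ (0, 1, 4, 0, 0) · λ_11+ρ ↦ (1, 1, 0, 1, 0) · λ_12+ρ ↦ (2, 0, 0, 2, 0) · λ_13+ρ ↦ (2, 0, 0, 2, 0) · λ_14+ρ ↦ (1, 3, 1, 0, 0) · λ_15+ρ ↦ (4, 0, 0, 1, 0) · λ_16+ρ ↦ (1, 1, 0, 1, 0) · λ_17+ρ ↦ (4, 0, 0, 1, 0) · λ_18+ρ ↦ (1, 1, 0, 1, 0) · λ_19+ρ ↦ (1, 3, 1, 0, 0) · λ_20+ρ ↦ (0, 1, 4, 0, 0) · λ_21+ρ ↦ (0, 1, 4, 0, 0)

Grouping the 21 weights by Ā_5-representative: 5 linkage classes.

[[1, 5, 14, 19], [2, 7, 10, 20, 21], [3, 12, 13], [4, 9, 11, 16, 18], [6, 8, 15, 17]]


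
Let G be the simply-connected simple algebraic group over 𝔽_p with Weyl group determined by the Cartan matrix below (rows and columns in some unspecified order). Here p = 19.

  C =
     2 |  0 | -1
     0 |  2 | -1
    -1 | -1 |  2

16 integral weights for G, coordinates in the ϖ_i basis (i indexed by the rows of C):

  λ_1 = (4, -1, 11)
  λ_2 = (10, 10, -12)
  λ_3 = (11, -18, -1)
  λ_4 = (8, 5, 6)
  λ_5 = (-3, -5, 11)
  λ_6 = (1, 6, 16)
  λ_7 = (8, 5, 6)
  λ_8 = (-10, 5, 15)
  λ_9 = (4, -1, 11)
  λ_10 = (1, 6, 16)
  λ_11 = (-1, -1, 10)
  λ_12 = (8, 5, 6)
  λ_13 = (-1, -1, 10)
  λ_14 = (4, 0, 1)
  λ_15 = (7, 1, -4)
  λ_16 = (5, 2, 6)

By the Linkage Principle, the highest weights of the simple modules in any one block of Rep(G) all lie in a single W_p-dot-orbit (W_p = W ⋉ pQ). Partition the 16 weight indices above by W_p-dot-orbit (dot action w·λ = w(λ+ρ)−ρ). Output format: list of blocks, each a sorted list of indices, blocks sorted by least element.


Cartan matrix: type A_3 (|W|=24); un-permuting the 3 rows.

Alcove-folded reps (p=19, 16 weights, presented ϖ-order):

  [1] (5, 0, 12)
  [2] (0, 0, 11)
  [3] (5, 0, 12)
  [4] (6, 3, 7)
  [5] (2, 4, 6)
  [6] (5, 0, 12)
  [7] (6, 3, 7)
  [8] (6, 3, 7)
  [9] (5, 0, 12)
  [10] (5, 0, 12)
  [11] (0, 0, 11)
  [12] (6, 3, 7)
  [13] (0, 0, 11)
  [14] (5, 1, 2)
  [15] (5, 1, 2)
  [16] (6, 3, 7)

Linkage partition of the 16 weights (5 classes, p=19):

[[1, 3, 6, 9, 10], [2, 11, 13], [4, 7, 8, 12, 16], [5], [14, 15]]


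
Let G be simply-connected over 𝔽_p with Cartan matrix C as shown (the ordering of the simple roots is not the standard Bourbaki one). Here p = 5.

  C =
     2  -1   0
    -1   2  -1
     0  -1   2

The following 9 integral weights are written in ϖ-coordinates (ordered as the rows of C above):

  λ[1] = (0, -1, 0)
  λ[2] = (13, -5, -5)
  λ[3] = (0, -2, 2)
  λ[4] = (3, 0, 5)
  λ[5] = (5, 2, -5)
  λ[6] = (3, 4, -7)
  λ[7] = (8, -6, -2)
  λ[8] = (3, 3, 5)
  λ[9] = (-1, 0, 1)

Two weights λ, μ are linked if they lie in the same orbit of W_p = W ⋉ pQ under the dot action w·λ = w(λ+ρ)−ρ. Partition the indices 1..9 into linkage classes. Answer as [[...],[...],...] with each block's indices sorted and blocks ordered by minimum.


Root system A_3: the 3×3 matrix C matches after relabeling.

Each λ_j+ρ reduced to Ā_5; 3-tuples below use C's row order:

    λ_1+ρ ↦ (1, 0, 1)
    λ_2+ρ ↦ (1, 3, 1)
    λ_3+ρ ↦ (0, 1, 2)
    λ_4+ρ ↦ (1, 0, 1)
    λ_5+ρ ↦ (1, 0, 1)
    λ_6+ρ ↦ (1, 0, 1)
    λ_7+ρ ↦ (1, 0, 1)
    λ_8+ρ ↦ (1, 3, 1)
    λ_9+ρ ↦ (0, 1, 2)

Linkage partition of the 9 weights (3 classes, p=5):

[[1, 4, 5, 6, 7], [2, 8], [3, 9]]


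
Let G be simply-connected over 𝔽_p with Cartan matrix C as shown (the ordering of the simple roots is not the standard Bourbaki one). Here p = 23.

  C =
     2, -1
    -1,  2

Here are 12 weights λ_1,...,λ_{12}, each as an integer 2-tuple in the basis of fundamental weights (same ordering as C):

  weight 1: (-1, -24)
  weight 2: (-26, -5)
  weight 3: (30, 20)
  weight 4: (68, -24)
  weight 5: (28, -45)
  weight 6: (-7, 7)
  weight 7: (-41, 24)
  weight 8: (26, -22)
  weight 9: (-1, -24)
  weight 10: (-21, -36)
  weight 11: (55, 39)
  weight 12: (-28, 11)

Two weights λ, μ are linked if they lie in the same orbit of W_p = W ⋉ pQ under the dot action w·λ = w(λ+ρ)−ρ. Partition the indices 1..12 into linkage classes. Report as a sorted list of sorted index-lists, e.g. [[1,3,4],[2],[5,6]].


Root system A_2: the 2×2 matrix C matches after relabeling.

W_23-reps of the 12 weights in Ā_23 (same 2-coord order as C):

    λ_1+ρ ↦ (23, 0)
    λ_2+ρ ↦ (2, 17)
    λ_3+ρ ↦ (6, 2)
    λ_4+ρ ↦ (23, 0)
    λ_5+ρ ↦ (6, 2)
    λ_6+ρ ↦ (6, 2)
    λ_7+ρ ↦ (6, 2)
    λ_8+ρ ↦ (2, 17)
    λ_9+ρ ↦ (23, 0)
    λ_10+ρ ↦ (9, 3)
    λ_11+ρ ↦ (4, 6)
    λ_12+ρ ↦ (8, 11)

Partition of {1..12} into 6 W_23-dot-orbits:

[[1, 4, 9], [2, 8], [3, 5, 6, 7], [10], [11], [12]]


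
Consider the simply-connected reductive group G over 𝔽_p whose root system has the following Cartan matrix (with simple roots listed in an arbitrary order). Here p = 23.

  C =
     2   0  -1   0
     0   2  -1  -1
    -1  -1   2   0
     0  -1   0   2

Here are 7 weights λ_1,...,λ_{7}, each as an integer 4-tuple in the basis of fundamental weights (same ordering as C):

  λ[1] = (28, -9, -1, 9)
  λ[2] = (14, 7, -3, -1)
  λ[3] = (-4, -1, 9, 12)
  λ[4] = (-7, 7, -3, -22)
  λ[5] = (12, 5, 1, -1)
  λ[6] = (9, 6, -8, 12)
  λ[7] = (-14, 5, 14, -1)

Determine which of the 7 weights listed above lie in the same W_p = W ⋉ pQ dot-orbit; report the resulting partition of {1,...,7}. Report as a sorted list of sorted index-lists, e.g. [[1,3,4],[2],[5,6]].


C ↔ A_4 under row/col permutation; |W(A_4)| = 120.

Ā_23 reps of the 7 weights (A_4, coords as presented):

  1: (13, 6, 2, 0);  2: (13, 6, 2, 0);  3: (3, 0, 7, 13);  4: (13, 6, 2, 0);  5: (13, 6, 2, 0);  6: (3, 0, 7, 13);  7: (13, 6, 2, 0)

These 7 weights hit 2 W_23-dot-orbits; sizes (5, 2):

[[1, 2, 4, 5, 7], [3, 6]]


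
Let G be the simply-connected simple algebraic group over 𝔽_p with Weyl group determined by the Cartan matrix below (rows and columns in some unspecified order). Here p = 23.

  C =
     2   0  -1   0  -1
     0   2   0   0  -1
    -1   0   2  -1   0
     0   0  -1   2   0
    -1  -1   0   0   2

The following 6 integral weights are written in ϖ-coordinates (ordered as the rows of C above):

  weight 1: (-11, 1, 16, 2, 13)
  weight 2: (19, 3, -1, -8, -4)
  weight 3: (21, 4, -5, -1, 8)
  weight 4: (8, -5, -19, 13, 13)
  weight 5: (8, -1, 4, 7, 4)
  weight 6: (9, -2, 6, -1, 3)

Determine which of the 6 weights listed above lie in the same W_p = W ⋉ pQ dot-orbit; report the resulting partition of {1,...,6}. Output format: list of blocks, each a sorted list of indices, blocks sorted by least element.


Type A_5, rank 5, |W|=720; reorder rows/cols to standard.

Alcove-folded reps (p=23, 6 weights, presented ϖ-order):

  λ_1+ρ ↦ (10, 1, 7, 0, 3);  λ_2+ρ ↦ (10, 1, 7, 0, 3);  λ_3+ρ ↦ (9, 4, 5, 4, 1);  λ_4+ρ ↦ (9, 4, 5, 4, 1);  λ_5+ρ ↦ (9, 4, 5, 4, 1);  λ_6+ρ ↦ (10, 1, 7, 0, 3)

The 6 indices split into 2 linkage classes (same alcove rep ⇔ same W_23-dot-orbit):

[[1, 2, 6], [3, 4, 5]]


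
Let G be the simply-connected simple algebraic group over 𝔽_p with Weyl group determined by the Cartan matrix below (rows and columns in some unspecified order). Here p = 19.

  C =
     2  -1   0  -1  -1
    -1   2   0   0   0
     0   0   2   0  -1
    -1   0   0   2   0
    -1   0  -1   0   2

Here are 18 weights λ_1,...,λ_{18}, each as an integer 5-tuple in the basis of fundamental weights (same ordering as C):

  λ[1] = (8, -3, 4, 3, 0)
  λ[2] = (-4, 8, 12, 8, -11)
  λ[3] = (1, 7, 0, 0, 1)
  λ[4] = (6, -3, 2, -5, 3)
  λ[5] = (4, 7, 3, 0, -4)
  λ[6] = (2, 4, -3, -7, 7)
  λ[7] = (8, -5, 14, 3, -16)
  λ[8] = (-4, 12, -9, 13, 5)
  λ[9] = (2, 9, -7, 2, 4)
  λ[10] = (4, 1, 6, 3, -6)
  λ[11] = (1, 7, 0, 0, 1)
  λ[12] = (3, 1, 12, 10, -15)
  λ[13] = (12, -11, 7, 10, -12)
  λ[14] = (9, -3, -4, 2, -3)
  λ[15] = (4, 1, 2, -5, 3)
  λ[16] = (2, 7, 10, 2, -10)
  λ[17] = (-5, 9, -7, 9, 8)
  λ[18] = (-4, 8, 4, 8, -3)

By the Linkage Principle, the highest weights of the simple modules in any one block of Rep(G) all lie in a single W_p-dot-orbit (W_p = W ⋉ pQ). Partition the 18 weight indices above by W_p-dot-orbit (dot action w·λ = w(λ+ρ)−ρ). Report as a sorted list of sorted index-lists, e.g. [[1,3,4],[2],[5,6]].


D_5 Cartan matrix, 5 simple roots permuted; ρ=(1,1,1,1,1).

Ā_19 reps of the 18 weights (D_5, coords as presented):

    λ_1 → (0, 2, 2, 4, 5)
    λ_2 → (2, 4, 0, 4, 3)
    λ_3 → (2, 8, 1, 1, 2)
    λ_4 → (1, 2, 3, 4, 4)
    λ_5 → (2, 8, 1, 1, 2)
    λ_6 → (3, 2, 2, 3, 3)
    λ_7 → (2, 4, 0, 4, 3)
    λ_8 → (3, 2, 2, 3, 3)
    λ_9 → (2, 8, 1, 1, 2)
    λ_10 → (0, 2, 2, 4, 5)
    λ_11 → (2, 8, 1, 1, 2)
    λ_12 → (2, 8, 1, 1, 2)
    λ_13 → (3, 2, 2, 3, 3)
    λ_14 → (3, 2, 2, 3, 3)
    λ_15 → (1, 2, 3, 4, 4)
    λ_16 → (3, 2, 2, 3, 3)
    λ_17 → (2, 4, 0, 4, 3)
    λ_18 → (2, 4, 0, 4, 3)

Partition of {1..18} into 5 W_19-dot-orbits:

[[1, 10], [2, 7, 17, 18], [3, 5, 9, 11, 12], [4, 15], [6, 8, 13, 14, 16]]


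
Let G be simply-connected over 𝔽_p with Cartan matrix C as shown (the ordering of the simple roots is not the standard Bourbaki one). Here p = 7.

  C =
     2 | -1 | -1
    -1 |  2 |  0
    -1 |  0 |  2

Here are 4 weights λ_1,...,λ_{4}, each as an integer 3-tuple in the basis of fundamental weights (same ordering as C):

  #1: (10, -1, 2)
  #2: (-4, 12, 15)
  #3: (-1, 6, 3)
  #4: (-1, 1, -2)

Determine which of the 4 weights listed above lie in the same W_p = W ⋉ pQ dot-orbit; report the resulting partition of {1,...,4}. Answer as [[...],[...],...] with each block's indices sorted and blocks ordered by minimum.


Cartan matrix: type A_3 (|W|=24); un-permuting the 3 rows.

Folding the 4 weights λ_j+ρ into Ā_7 (reps in the given 3-coord order):

  λ_1 → (0, 3, 0)
  λ_2 → (1, 2, 1)
  λ_3 → (0, 3, 0)
  λ_4 → (1, 1, 0)

The 4 indices split into 3 linkage classes (same alcove rep ⇔ same W_7-dot-orbit):

[[1, 3], [2], [4]]
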